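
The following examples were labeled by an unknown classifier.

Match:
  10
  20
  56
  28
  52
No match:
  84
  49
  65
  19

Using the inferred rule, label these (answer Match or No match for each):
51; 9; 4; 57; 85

No match, No match, Match, No match, No match

Every 'Match' example satisfies: even AND at most 56. None of the 'No match' examples do.
51 → 51 is odd, 51 ≤ 56 → No match.
9 → 9 is odd, 9 ≤ 56 → No match.
4 → 4 is even, 4 ≤ 56 → Match.
57 → 57 is odd, 57 > 56 → No match.
85 → 85 is odd, 85 > 56 → No match.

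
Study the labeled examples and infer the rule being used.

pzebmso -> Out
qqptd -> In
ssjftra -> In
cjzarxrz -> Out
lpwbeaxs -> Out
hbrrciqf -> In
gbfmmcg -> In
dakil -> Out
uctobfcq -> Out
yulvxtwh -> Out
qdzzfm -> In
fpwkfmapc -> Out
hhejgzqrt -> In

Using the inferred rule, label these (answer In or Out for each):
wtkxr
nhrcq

The pattern is that an item is 'In' exactly when: has a double letter.
wtkxr — no doubled letter, hence Out. nhrcq — no doubled letter, hence Out.

Out, Out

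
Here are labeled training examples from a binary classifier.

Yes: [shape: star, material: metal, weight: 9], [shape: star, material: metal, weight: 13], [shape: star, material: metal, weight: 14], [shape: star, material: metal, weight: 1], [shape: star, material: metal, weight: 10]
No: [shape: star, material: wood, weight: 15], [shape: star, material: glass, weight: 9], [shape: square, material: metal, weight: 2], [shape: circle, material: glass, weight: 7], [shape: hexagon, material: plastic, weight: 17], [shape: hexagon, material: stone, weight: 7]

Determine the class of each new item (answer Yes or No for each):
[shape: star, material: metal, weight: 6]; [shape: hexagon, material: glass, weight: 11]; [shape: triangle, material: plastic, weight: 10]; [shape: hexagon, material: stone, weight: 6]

Rule: material is metal AND shape is star. This holds for each 'Yes' example and fails for each 'No' one.
[shape: star, material: metal, weight: 6]: Yes (material is metal, shape is star).
[shape: hexagon, material: glass, weight: 11]: No (material is glass, shape is hexagon).
[shape: triangle, material: plastic, weight: 10]: No (material is plastic, shape is triangle).
[shape: hexagon, material: stone, weight: 6]: No (material is stone, shape is hexagon).

Yes, No, No, No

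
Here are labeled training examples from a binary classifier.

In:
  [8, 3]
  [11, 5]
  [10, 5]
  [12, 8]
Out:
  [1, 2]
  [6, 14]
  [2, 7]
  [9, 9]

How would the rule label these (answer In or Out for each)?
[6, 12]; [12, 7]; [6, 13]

Out, In, Out

One predicate separates the groups cleanly: first > second.
[6, 12]: 6 < 12, fails the rule → Out.
[12, 7]: 12 > 7, meets the rule → In.
[6, 13]: 6 < 13, fails the rule → Out.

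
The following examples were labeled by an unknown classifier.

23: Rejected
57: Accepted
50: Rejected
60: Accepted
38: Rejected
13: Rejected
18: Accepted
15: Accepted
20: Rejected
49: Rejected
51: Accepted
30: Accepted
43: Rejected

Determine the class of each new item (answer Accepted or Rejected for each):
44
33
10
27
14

The rule appears to be: multiple of 3.

Rejected, Accepted, Rejected, Accepted, Rejected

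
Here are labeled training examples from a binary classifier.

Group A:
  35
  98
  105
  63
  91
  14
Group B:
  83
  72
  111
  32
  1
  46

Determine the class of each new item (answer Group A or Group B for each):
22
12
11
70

Group B, Group B, Group B, Group A

One predicate separates the groups cleanly: multiple of 7.
22: 22 = 7·3 + 1, fails this test → Group B. 12: 12 = 7·1 + 5, fails this test → Group B. 11: 11 = 7·1 + 4, fails this test → Group B. 70: 70 = 7·10, matches → Group A.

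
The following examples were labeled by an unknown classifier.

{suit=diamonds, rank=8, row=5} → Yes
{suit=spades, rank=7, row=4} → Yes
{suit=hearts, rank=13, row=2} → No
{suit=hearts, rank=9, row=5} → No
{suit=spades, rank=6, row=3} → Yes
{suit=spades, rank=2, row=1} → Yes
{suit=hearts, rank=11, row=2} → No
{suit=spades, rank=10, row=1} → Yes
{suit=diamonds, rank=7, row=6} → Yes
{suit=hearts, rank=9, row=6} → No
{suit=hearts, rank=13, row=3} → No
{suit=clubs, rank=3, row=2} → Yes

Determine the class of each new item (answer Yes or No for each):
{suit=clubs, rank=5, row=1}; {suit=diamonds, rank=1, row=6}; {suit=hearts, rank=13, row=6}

Yes, Yes, No

Checking candidate rules against both groups, what survives is: suit is not hearts.
{suit=clubs, rank=5, row=1} — suit is clubs, hence Yes. {suit=diamonds, rank=1, row=6} — suit is diamonds, hence Yes. {suit=hearts, rank=13, row=6} — suit is hearts, hence No.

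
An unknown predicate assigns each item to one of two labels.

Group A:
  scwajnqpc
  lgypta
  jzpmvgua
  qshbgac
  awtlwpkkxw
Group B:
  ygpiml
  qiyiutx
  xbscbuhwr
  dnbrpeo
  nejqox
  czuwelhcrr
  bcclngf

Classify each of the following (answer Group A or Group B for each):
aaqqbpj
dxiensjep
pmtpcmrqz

The distinguishing property — contains 'a' — holds for all the 'Group A' cases and none of the 'Group B' cases.
aaqqbpj — has 'a', hence Group A.
dxiensjep — no 'a', hence Group B.
pmtpcmrqz — no 'a', hence Group B.

Group A, Group B, Group B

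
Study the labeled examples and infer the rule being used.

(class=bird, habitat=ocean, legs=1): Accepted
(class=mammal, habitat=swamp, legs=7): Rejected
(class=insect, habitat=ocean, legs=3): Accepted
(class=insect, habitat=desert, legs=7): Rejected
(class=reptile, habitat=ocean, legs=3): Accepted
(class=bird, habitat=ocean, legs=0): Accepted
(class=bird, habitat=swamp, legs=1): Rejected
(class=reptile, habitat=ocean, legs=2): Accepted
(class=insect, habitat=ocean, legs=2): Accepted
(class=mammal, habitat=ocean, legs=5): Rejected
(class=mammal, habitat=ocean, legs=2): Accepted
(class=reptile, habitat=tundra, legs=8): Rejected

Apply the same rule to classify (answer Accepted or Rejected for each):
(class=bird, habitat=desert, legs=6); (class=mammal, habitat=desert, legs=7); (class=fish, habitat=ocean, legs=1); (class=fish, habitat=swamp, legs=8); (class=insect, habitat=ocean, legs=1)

All 'Accepted' examples share one property — habitat is ocean AND legs ≤ 3 — and every 'Rejected' example lacks it.

Rejected, Rejected, Accepted, Rejected, Accepted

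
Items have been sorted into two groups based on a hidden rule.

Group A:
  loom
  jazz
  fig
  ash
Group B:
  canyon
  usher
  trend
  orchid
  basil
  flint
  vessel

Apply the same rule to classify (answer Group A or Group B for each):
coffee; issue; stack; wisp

The classifier is using: length ≤ 4.

Group B, Group B, Group B, Group A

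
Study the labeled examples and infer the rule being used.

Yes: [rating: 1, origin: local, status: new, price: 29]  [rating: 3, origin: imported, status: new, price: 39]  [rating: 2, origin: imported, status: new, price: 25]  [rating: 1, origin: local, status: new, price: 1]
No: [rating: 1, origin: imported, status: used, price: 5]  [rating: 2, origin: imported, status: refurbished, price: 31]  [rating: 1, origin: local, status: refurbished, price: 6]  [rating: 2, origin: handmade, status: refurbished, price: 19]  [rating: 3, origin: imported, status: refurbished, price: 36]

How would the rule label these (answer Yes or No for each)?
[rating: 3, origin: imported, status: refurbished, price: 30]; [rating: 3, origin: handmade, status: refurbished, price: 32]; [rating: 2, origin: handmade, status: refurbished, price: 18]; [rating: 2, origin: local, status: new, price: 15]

No, No, No, Yes

The pattern is that an item is 'Yes' exactly when: status is new.
[rating: 3, origin: imported, status: refurbished, price: 30] — status is refurbished, hence No. [rating: 3, origin: handmade, status: refurbished, price: 32] — status is refurbished, hence No. [rating: 2, origin: handmade, status: refurbished, price: 18] — status is refurbished, hence No. [rating: 2, origin: local, status: new, price: 15] — status is new, hence Yes.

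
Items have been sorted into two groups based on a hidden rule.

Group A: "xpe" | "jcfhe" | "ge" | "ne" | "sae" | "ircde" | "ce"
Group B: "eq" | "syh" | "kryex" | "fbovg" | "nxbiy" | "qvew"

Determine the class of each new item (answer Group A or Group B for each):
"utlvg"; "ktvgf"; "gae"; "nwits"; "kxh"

Group B, Group B, Group A, Group B, Group B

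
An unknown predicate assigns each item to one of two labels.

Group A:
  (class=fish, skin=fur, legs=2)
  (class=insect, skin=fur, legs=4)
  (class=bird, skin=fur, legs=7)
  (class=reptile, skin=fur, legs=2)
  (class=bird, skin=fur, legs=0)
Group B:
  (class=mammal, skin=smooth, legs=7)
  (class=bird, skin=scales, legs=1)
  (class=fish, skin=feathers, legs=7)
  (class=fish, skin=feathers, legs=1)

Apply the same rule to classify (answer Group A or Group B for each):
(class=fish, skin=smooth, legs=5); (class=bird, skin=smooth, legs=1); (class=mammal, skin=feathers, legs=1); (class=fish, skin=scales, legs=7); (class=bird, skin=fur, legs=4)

'Group A' ⟺ skin is fur.
(class=fish, skin=smooth, legs=5): Group B (skin is smooth).
(class=bird, skin=smooth, legs=1): Group B (skin is smooth).
(class=mammal, skin=feathers, legs=1): Group B (skin is feathers).
(class=fish, skin=scales, legs=7): Group B (skin is scales).
(class=bird, skin=fur, legs=4): Group A (skin is fur).

Group B, Group B, Group B, Group B, Group A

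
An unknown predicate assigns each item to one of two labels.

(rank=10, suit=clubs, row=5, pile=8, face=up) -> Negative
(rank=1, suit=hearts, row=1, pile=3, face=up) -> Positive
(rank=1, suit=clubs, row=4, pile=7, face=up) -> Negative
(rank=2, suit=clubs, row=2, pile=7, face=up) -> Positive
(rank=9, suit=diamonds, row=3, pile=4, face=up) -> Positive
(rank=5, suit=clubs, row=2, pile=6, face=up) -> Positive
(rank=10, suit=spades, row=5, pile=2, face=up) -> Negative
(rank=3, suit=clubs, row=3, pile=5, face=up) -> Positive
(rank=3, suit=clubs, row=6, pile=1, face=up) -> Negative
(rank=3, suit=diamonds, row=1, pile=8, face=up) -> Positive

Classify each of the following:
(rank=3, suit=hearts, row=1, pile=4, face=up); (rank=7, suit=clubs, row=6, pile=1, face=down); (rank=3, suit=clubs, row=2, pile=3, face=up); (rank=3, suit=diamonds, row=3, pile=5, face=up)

Positive, Negative, Positive, Positive

The classifier is using: row ≤ 3.
(rank=3, suit=hearts, row=1, pile=4, face=up) — row = 1, hence Positive.
(rank=7, suit=clubs, row=6, pile=1, face=down) — row = 6, hence Negative.
(rank=3, suit=clubs, row=2, pile=3, face=up) — row = 2, hence Positive.
(rank=3, suit=diamonds, row=3, pile=5, face=up) — row = 3, hence Positive.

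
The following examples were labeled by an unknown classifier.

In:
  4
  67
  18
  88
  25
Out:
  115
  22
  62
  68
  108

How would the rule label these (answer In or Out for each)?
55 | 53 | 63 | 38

Out, In, Out, Out

Every 'In' example satisfies: ≡ 4 (mod 7). None of the 'Out' examples do.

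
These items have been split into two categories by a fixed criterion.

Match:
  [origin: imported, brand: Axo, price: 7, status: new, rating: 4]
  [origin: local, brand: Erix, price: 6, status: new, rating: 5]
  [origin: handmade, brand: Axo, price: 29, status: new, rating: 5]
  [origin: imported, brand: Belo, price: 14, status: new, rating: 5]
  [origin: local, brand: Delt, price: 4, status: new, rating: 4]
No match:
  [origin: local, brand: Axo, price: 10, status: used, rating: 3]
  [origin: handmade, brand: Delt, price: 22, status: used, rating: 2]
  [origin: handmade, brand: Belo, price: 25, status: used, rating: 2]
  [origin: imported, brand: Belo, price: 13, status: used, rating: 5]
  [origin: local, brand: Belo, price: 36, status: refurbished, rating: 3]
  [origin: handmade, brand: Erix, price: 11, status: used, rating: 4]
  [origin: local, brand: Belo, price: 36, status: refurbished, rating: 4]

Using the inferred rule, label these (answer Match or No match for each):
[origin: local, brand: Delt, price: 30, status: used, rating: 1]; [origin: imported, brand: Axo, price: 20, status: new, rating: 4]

The distinguishing property — status is new — holds for all the 'Match' cases and none of the 'No match' cases.
[origin: local, brand: Delt, price: 30, status: used, rating: 1] → status is used → No match.
[origin: imported, brand: Axo, price: 20, status: new, rating: 4] → status is new → Match.

No match, Match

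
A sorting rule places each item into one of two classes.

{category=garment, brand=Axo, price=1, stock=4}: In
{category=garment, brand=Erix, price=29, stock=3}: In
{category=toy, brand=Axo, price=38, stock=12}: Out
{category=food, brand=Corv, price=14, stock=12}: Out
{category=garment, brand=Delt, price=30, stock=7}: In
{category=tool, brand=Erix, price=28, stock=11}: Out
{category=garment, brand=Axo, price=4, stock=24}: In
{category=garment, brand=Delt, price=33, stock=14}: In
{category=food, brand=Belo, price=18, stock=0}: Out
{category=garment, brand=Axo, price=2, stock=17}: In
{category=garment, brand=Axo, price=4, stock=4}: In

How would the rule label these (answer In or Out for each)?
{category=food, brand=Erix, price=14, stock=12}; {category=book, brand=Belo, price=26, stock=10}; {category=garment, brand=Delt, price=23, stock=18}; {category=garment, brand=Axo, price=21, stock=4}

Out, Out, In, In

A rule that fits every label: category is garment — true of each 'In' example, false of each 'Out' one.
{category=food, brand=Erix, price=14, stock=12}: Out (category is food). {category=book, brand=Belo, price=26, stock=10}: Out (category is book). {category=garment, brand=Delt, price=23, stock=18}: In (category is garment). {category=garment, brand=Axo, price=21, stock=4}: In (category is garment).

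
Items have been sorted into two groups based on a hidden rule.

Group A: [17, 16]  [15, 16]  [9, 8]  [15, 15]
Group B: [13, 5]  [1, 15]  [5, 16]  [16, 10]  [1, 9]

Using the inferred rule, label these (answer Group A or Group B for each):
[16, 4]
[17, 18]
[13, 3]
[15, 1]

The pattern is that an item is 'Group A' exactly when: |first − second| ≤ 1.
[16, 4] — |16−4| = 12, hence Group B. [17, 18] — |17−18| = 1, hence Group A. [13, 3] — |13−3| = 10, hence Group B. [15, 1] — |15−1| = 14, hence Group B.

Group B, Group A, Group B, Group B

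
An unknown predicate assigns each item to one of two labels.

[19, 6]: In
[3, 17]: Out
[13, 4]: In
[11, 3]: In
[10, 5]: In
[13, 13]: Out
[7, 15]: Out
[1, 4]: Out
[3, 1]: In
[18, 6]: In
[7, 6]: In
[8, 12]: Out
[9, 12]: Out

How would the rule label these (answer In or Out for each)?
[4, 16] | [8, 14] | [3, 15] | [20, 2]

Out, Out, Out, In

The classifier is using: first > second.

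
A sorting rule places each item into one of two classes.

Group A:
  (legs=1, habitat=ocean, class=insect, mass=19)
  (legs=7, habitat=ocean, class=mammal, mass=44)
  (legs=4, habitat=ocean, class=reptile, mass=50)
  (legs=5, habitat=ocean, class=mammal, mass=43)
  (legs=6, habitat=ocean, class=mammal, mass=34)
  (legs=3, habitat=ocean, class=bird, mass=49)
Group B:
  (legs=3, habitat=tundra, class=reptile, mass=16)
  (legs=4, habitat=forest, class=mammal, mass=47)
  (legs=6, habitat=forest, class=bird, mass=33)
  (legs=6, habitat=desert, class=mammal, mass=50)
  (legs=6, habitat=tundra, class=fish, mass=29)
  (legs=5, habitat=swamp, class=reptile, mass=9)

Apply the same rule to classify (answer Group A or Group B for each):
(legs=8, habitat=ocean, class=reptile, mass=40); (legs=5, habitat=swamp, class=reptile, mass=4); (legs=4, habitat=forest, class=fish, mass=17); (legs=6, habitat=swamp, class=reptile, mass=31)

Group A, Group B, Group B, Group B

Checking candidate rules against both groups, what survives is: habitat is ocean.
Group A: (legs=8, habitat=ocean, class=reptile, mass=40), since habitat is ocean.
Group B: (legs=5, habitat=swamp, class=reptile, mass=4), since habitat is swamp.
Group B: (legs=4, habitat=forest, class=fish, mass=17), since habitat is forest.
Group B: (legs=6, habitat=swamp, class=reptile, mass=31), since habitat is swamp.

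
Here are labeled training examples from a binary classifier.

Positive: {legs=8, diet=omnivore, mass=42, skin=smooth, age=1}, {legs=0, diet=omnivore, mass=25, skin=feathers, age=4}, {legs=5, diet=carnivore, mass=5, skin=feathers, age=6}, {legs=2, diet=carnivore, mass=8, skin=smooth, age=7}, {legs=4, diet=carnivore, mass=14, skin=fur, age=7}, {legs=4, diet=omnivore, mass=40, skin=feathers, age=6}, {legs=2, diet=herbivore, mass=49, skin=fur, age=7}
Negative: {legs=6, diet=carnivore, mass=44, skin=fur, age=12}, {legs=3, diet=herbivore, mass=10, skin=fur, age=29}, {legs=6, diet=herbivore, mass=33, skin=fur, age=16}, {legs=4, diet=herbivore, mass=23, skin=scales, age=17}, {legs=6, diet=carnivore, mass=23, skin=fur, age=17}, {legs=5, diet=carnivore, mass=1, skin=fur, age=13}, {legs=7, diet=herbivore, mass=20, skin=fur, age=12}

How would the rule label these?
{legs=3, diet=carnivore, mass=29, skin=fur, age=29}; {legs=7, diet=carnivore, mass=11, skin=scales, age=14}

Negative, Negative

The common property of the 'Positive' items is: age ≤ 7. No 'Negative' item has it.
{legs=3, diet=carnivore, mass=29, skin=fur, age=29} → age = 29 → Negative.
{legs=7, diet=carnivore, mass=11, skin=scales, age=14} → age = 14 → Negative.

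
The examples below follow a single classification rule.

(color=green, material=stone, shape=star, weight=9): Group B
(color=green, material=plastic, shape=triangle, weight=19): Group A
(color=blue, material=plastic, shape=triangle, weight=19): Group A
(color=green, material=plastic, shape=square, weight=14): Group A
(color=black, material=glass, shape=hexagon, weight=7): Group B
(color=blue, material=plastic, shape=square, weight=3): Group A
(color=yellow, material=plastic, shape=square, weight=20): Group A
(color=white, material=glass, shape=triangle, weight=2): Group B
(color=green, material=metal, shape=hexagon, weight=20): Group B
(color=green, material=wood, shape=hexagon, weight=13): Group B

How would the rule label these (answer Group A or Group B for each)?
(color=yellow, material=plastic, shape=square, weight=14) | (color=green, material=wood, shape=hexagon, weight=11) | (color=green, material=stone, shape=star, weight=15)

Group A, Group B, Group B

A rule that fits every label: material is plastic — true of each 'Group A' example, false of each 'Group B' one.
(color=yellow, material=plastic, shape=square, weight=14) → material is plastic → Group A. (color=green, material=wood, shape=hexagon, weight=11) → material is wood → Group B. (color=green, material=stone, shape=star, weight=15) → material is stone → Group B.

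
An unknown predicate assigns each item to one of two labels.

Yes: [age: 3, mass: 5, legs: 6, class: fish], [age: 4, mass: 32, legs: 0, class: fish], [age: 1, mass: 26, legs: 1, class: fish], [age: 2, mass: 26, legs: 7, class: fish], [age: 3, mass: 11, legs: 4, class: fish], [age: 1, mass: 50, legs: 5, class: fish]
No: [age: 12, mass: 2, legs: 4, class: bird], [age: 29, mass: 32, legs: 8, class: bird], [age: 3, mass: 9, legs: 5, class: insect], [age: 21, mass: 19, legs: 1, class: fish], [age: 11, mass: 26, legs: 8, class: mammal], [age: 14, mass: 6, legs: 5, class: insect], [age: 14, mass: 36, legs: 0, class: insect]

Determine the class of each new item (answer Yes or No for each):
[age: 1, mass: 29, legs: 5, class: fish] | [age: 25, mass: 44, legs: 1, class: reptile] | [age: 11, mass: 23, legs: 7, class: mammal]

All 'Yes' examples share one property — class is fish AND age ≤ 4 — and every 'No' example lacks it.

Yes, No, No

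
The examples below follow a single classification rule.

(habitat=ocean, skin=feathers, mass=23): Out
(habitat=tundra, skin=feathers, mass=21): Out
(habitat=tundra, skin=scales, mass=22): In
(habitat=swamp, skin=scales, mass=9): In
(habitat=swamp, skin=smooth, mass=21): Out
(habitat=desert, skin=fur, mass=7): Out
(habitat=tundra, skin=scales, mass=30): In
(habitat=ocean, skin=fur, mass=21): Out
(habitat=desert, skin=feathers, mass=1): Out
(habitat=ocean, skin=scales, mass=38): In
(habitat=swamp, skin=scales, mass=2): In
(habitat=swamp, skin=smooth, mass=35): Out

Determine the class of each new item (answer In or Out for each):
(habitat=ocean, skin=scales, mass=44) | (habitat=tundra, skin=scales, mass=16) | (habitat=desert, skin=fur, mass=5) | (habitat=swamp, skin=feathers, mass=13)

'In' ⟺ skin is scales.
(habitat=ocean, skin=scales, mass=44) — skin is scales, hence In.
(habitat=tundra, skin=scales, mass=16) — skin is scales, hence In.
(habitat=desert, skin=fur, mass=5) — skin is fur, hence Out.
(habitat=swamp, skin=feathers, mass=13) — skin is feathers, hence Out.

In, In, Out, Out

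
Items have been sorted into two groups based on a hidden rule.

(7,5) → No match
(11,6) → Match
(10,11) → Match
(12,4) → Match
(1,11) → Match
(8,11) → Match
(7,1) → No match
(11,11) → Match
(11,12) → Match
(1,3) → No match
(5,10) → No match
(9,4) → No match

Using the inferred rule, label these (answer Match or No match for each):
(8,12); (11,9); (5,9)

The rule appears to be: max ≥ 11.
(8,12): Match (max 12).
(11,9): Match (max 11).
(5,9): No match (max 9).

Match, Match, No match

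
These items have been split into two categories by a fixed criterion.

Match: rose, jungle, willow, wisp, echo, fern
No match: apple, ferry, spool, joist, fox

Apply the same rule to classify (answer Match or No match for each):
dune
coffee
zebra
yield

Match, Match, No match, No match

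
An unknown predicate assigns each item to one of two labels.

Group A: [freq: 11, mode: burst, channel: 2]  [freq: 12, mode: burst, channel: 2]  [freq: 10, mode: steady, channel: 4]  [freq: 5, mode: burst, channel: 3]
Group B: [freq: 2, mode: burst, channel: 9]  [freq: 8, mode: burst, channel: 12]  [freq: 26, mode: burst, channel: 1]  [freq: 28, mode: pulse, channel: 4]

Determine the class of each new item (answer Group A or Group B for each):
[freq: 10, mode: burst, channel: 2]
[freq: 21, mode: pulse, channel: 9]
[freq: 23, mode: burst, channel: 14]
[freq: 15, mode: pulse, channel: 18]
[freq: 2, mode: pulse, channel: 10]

Group A, Group B, Group B, Group B, Group B

'Group A' ⟺ channel ≤ 4 AND freq ≤ 12.
[freq: 10, mode: burst, channel: 2] — channel = 2, freq = 10, hence Group A.
[freq: 21, mode: pulse, channel: 9] — channel = 9, freq = 21, hence Group B.
[freq: 23, mode: burst, channel: 14] — channel = 14, freq = 23, hence Group B.
[freq: 15, mode: pulse, channel: 18] — channel = 18, freq = 15, hence Group B.
[freq: 2, mode: pulse, channel: 10] — channel = 10, freq = 2, hence Group B.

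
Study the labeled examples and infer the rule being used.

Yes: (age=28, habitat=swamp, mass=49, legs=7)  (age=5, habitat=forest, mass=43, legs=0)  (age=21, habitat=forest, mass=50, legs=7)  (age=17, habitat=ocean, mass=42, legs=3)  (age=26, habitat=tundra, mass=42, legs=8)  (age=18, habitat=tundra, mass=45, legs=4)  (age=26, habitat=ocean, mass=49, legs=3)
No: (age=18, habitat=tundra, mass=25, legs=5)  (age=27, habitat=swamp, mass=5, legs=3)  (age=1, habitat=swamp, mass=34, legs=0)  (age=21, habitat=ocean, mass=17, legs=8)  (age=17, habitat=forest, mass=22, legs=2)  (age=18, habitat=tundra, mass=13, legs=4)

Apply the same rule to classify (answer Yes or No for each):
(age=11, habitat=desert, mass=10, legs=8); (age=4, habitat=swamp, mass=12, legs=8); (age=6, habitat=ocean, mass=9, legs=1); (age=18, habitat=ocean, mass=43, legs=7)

No, No, No, Yes

The simplest hypothesis consistent with all the labels is: mass ≥ 42.
(age=11, habitat=desert, mass=10, legs=8): mass = 10, does not satisfy this → No. (age=4, habitat=swamp, mass=12, legs=8): mass = 12, does not satisfy this → No. (age=6, habitat=ocean, mass=9, legs=1): mass = 9, does not satisfy this → No. (age=18, habitat=ocean, mass=43, legs=7): mass = 43, meets the rule → Yes.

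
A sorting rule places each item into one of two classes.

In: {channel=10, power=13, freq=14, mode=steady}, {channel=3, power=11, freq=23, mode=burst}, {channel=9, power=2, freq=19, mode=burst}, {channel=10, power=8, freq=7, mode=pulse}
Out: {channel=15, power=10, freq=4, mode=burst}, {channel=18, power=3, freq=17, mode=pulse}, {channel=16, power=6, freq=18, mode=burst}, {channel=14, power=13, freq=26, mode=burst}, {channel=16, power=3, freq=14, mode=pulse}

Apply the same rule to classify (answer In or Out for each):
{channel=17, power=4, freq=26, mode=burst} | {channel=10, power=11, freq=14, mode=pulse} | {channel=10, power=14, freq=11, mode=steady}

The rule appears to be: channel ≤ 10.
{channel=17, power=4, freq=26, mode=burst}: channel = 17 — does not pass, so Out. {channel=10, power=11, freq=14, mode=pulse}: channel = 10 — fits, so In. {channel=10, power=14, freq=11, mode=steady}: channel = 10 — fits, so In.

Out, In, In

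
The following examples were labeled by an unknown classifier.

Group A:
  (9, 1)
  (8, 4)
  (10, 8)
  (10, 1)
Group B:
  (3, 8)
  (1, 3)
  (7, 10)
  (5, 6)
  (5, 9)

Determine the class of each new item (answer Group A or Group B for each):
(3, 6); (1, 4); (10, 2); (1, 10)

Every 'Group A' example satisfies: first > second. None of the 'Group B' examples do.

Group B, Group B, Group A, Group B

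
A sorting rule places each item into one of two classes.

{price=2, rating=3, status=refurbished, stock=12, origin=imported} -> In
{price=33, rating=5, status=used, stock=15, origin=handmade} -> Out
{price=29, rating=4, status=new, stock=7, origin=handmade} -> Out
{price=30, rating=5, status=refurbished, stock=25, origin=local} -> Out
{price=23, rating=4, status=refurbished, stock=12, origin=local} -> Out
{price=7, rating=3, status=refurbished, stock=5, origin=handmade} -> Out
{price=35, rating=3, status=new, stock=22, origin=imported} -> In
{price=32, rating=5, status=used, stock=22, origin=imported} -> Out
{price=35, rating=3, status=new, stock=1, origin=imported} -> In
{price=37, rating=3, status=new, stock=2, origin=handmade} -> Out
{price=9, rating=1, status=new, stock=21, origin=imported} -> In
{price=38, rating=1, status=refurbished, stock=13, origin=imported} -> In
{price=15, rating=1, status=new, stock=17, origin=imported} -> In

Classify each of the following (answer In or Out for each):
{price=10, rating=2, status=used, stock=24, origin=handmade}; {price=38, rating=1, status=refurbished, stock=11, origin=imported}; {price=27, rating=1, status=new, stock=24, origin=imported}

Out, In, In

The simplest hypothesis consistent with all the labels is: origin is imported AND rating ≤ 3.
{price=10, rating=2, status=used, stock=24, origin=handmade}: Out (origin is handmade, rating = 2). {price=38, rating=1, status=refurbished, stock=11, origin=imported}: In (origin is imported, rating = 1). {price=27, rating=1, status=new, stock=24, origin=imported}: In (origin is imported, rating = 1).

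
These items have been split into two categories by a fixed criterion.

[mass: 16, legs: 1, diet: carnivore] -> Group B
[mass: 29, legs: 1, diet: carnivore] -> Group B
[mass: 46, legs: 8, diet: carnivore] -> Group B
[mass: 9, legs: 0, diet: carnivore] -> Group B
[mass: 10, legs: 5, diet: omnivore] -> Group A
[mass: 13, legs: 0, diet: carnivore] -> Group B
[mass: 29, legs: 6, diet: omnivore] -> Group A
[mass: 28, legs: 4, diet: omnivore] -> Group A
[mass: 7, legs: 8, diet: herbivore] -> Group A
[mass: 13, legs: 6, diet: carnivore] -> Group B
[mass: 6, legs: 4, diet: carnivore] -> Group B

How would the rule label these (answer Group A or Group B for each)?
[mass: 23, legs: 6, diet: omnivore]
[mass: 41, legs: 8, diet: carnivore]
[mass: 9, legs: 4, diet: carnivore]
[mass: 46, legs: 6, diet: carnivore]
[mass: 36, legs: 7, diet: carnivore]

Group A, Group B, Group B, Group B, Group B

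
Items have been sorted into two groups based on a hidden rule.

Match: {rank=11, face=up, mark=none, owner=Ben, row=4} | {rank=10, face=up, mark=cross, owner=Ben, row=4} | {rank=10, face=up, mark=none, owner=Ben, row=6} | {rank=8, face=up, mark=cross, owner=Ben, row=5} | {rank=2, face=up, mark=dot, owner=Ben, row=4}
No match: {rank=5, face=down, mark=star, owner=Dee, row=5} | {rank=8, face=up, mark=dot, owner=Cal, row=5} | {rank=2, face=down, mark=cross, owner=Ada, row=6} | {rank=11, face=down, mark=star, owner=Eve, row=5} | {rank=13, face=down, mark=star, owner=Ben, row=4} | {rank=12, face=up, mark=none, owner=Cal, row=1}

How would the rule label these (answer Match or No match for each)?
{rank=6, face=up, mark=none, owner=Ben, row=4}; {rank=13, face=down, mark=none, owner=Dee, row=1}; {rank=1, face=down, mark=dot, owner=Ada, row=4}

Match, No match, No match

Every 'Match' example satisfies: owner is Ben AND face is up. None of the 'No match' examples do.
{rank=6, face=up, mark=none, owner=Ben, row=4} → owner is Ben, face is up → Match. {rank=13, face=down, mark=none, owner=Dee, row=1} → owner is Dee, face is down → No match. {rank=1, face=down, mark=dot, owner=Ada, row=4} → owner is Ada, face is down → No match.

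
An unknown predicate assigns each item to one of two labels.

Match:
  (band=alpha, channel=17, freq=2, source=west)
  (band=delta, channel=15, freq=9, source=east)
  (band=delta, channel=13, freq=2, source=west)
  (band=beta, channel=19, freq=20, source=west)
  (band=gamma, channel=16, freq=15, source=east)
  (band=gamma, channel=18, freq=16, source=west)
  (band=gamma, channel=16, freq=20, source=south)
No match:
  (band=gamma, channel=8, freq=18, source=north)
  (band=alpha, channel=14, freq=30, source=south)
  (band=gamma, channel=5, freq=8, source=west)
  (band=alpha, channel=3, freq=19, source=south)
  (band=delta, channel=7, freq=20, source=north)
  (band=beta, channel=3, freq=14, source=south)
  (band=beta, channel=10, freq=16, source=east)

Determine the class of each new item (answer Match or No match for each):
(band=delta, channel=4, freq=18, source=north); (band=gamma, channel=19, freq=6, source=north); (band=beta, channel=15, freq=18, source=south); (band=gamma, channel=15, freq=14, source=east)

No match, Match, Match, Match

A rule that fits every label: channel ≥ 13 AND freq ≤ 20 — true of each 'Match' example, false of each 'No match' one.
(band=delta, channel=4, freq=18, source=north): channel = 4, freq = 18, doesn't match → No match.
(band=gamma, channel=19, freq=6, source=north): channel = 19, freq = 6, meets the rule → Match.
(band=beta, channel=15, freq=18, source=south): channel = 15, freq = 18, meets the rule → Match.
(band=gamma, channel=15, freq=14, source=east): channel = 15, freq = 14, meets the rule → Match.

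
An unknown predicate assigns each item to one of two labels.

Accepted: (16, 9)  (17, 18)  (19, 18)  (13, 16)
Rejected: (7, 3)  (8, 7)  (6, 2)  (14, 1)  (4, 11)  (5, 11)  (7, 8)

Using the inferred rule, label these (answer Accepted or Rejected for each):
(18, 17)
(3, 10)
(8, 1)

The common property of the 'Accepted' items is: sum ≥ 25. No 'Rejected' item has it.
Accepted: (18, 17), since 18+17 = 35. Rejected: (3, 10), since 3+10 = 13. Rejected: (8, 1), since 8+1 = 9.

Accepted, Rejected, Rejected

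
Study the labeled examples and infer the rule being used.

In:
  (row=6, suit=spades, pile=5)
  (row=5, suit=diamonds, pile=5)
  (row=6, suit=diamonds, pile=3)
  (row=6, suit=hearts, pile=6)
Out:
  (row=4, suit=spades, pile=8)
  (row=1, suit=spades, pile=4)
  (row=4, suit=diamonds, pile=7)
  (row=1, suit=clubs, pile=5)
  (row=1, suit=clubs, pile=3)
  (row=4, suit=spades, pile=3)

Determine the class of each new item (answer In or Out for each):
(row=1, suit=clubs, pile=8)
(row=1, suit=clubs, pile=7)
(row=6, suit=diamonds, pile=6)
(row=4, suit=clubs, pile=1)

Out, Out, In, Out

Every 'In' example satisfies: row ≥ 5. None of the 'Out' examples do.
(row=1, suit=clubs, pile=8): row = 1, doesn't qualify → Out. (row=1, suit=clubs, pile=7): row = 1, doesn't qualify → Out. (row=6, suit=diamonds, pile=6): row = 6, passes → In. (row=4, suit=clubs, pile=1): row = 4, doesn't qualify → Out.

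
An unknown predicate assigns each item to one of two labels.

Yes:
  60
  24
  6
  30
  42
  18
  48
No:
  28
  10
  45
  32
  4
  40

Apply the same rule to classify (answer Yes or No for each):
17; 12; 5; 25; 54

'Yes' ⟺ multiple of 6.
17: No (17 = 6·2 + 5).
12: Yes (12 = 6·2).
5: No (5 = 6·0 + 5).
25: No (25 = 6·4 + 1).
54: Yes (54 = 6·9).

No, Yes, No, No, Yes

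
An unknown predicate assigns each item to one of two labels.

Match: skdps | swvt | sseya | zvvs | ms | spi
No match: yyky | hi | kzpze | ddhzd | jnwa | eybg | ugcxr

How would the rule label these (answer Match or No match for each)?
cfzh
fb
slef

No match, No match, Match

The classifier is using: contains 's'.
cfzh: no 's', doesn't qualify → No match.
fb: no 's', doesn't qualify → No match.
slef: has 's', has this property → Match.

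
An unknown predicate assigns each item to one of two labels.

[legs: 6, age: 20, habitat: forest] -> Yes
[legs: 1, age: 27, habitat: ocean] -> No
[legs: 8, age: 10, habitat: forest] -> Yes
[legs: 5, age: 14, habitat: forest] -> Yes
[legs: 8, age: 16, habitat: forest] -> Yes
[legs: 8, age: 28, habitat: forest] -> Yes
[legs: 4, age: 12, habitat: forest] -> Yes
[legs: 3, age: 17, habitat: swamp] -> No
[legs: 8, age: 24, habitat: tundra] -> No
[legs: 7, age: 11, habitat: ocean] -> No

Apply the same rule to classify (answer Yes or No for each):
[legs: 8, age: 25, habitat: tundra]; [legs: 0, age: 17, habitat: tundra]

Rule: habitat is forest. This holds for each 'Yes' example and fails for each 'No' one.
[legs: 8, age: 25, habitat: tundra]: habitat is tundra, fails the rule → No. [legs: 0, age: 17, habitat: tundra]: habitat is tundra, fails the rule → No.

No, No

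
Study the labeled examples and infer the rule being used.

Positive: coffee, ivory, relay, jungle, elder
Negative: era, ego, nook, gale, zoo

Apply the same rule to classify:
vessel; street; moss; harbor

Positive, Positive, Negative, Positive

'Positive' ⟺ length ≥ 5.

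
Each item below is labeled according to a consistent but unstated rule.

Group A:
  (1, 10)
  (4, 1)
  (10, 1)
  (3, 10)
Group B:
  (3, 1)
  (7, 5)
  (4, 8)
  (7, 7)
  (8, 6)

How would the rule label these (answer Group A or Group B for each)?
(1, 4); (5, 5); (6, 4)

One predicate separates the groups cleanly: sum is odd.
(1, 4): 1+4 = 5, meets the rule → Group A. (5, 5): 5+5 = 10, does not fit → Group B. (6, 4): 6+4 = 10, does not fit → Group B.

Group A, Group B, Group B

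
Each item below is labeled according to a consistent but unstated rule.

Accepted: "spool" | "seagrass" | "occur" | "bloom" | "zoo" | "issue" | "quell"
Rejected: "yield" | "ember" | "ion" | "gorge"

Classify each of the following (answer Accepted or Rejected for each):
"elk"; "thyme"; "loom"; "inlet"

Rejected, Rejected, Accepted, Rejected

The rule appears to be: has a double letter.
"elk" — no doubled letter, hence Rejected.
"thyme" — no doubled letter, hence Rejected.
"loom" — 'oo' doubled, hence Accepted.
"inlet" — no doubled letter, hence Rejected.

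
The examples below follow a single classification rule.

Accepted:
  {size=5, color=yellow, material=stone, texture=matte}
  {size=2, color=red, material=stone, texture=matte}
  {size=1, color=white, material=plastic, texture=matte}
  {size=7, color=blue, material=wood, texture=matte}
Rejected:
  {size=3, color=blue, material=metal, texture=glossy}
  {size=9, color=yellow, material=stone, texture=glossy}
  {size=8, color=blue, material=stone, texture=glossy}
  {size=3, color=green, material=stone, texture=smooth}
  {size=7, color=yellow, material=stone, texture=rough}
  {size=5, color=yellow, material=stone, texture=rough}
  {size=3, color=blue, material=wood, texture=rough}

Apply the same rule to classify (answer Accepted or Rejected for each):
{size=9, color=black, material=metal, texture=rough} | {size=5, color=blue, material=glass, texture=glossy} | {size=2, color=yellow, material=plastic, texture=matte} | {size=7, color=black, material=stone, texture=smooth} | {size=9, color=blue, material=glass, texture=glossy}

Rejected, Rejected, Accepted, Rejected, Rejected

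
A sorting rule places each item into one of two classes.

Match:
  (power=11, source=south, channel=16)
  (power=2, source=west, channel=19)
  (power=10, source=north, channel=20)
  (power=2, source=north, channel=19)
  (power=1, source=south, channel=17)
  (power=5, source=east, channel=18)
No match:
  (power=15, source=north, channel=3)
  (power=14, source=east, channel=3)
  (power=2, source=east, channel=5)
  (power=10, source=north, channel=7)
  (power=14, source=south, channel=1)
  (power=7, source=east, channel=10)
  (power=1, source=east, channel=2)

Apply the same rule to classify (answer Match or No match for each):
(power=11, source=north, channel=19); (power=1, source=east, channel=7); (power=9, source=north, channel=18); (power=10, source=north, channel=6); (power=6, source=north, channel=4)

Match, No match, Match, No match, No match

The rule appears to be: channel ≥ 16.
(power=11, source=north, channel=19) → channel = 19 → Match.
(power=1, source=east, channel=7) → channel = 7 → No match.
(power=9, source=north, channel=18) → channel = 18 → Match.
(power=10, source=north, channel=6) → channel = 6 → No match.
(power=6, source=north, channel=4) → channel = 4 → No match.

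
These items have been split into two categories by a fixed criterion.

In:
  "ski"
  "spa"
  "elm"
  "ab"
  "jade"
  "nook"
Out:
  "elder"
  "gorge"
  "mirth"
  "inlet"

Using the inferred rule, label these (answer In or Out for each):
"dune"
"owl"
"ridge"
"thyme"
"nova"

In, In, Out, Out, In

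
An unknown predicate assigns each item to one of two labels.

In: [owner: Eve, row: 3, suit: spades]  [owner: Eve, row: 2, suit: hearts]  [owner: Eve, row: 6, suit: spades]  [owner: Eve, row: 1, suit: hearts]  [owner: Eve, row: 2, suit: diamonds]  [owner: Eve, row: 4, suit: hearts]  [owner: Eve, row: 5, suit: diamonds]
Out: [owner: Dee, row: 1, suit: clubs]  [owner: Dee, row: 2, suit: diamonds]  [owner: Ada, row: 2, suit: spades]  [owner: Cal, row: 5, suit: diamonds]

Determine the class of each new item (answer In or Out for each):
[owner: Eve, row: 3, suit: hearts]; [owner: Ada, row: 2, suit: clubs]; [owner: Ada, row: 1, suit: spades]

In, Out, Out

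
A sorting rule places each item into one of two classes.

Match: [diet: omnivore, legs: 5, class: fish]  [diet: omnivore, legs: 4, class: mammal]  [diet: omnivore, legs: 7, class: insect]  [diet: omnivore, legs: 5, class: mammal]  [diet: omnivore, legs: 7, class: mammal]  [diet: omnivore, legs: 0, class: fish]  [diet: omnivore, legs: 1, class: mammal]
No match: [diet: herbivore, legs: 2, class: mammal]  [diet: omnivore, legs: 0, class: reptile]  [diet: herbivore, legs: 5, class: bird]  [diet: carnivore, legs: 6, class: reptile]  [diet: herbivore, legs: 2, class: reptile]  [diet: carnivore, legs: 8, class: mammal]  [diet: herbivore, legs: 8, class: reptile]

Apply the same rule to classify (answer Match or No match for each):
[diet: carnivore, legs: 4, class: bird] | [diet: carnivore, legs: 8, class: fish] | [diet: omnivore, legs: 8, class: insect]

The pattern is that an item is 'Match' exactly when: diet is omnivore AND class is not reptile.

No match, No match, Match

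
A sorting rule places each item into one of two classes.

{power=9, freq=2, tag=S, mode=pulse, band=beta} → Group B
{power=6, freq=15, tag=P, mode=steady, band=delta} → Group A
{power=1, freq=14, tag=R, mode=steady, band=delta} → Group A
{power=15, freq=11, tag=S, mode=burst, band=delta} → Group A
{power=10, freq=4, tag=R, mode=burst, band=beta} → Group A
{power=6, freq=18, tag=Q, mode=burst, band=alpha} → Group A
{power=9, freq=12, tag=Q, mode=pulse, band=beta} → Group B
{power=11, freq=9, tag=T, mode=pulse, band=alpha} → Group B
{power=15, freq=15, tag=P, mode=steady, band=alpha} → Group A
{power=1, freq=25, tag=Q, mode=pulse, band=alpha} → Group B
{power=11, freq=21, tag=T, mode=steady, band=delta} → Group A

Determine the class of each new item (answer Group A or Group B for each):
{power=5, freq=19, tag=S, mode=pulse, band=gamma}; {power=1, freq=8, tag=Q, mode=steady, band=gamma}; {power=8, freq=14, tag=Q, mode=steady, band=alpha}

The classifier is using: mode is not pulse.

Group B, Group A, Group A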